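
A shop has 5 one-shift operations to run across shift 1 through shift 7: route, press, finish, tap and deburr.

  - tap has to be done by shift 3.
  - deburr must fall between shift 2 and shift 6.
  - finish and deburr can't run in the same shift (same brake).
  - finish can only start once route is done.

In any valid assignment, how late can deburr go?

Deburr is available from shift 2; deburr's own window allows nothing later than shift 6.
deburr at shift 6 is achievable: press -> shift 1, deburr -> shift 6, tap -> shift 1, finish -> shift 2, route -> shift 1.

shift 6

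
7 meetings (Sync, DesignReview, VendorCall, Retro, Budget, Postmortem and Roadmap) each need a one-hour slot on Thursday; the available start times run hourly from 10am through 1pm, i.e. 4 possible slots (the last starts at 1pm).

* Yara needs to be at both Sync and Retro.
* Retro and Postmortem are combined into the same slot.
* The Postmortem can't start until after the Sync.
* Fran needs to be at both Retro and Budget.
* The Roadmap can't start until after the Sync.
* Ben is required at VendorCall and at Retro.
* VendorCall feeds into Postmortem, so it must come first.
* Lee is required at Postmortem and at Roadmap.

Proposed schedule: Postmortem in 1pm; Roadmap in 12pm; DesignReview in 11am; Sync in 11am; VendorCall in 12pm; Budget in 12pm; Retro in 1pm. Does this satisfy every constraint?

Yes

Lee is required at Postmortem and at Roadmap — holds.
Ben is required at VendorCall and at Retro — holds.
Retro and Postmortem are combined into the same slot — holds.
Fran needs to be at both Retro and Budget — holds.
VendorCall feeds into Postmortem, so it must come first — holds.
Yara needs to be at both Sync and Retro — holds.
The Roadmap can't start until after the Sync — holds.
The Postmortem can't start until after the Sync — holds.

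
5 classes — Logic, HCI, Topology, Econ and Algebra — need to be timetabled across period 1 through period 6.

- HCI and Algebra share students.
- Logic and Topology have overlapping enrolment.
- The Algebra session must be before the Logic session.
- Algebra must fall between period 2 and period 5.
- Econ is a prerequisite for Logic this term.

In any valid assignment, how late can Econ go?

Downstream work caps Econ at period 5.
Econ at period 5 is achievable: Algebra -> period 2, Topology -> period 1, HCI -> period 1, Econ -> period 5, Logic -> period 6.

period 5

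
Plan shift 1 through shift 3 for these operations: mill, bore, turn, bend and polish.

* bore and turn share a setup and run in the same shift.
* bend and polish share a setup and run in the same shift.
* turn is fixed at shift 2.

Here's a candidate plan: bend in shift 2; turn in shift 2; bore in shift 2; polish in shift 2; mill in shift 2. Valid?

Yes, all constraints hold

bend and polish share a setup and run in the same shift — holds.
bore and turn share a setup and run in the same shift — holds.
turn is fixed at shift 2 — holds.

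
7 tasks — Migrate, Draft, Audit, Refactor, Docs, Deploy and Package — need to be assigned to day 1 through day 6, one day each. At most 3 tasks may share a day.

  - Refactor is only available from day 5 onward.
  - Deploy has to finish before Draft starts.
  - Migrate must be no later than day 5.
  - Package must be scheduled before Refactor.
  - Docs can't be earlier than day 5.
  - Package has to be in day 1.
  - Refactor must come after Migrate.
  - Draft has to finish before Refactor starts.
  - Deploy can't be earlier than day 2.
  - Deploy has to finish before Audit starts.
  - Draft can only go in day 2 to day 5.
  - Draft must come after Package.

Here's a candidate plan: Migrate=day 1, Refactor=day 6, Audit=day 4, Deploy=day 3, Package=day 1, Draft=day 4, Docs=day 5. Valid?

Valid

Deploy can't be earlier than day 2 — holds.
At most 3 tasks may share a day — holds.
Refactor must come after Migrate — holds.
Package has to be in day 1 — holds.
Deploy has to finish before Audit starts — holds.
Draft can only go in day 2 to day 5 — holds.
Docs can't be earlier than day 5 — holds.
Refactor is only available from day 5 onward — holds.
Deploy has to finish before Draft starts — holds.
Draft must come after Package — holds.
Migrate must be no later than day 5 — holds.
Draft has to finish before Refactor starts — holds.
Package must be scheduled before Refactor — holds.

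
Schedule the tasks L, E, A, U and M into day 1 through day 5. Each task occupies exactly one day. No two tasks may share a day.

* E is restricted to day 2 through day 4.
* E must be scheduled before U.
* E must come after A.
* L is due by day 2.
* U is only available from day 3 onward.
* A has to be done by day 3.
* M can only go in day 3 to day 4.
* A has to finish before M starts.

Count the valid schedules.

4

Enumerating: A=day 2; E=day 4; U=day 5; M=day 3; L=day 1 | A=day 1, E=day 4, L=day 2, M=day 3, U=day 5 | L in day 1; E in day 3; U in day 5; M in day 4; A in day 2 | U=day 5, M=day 4, A=day 1, E=day 3, L=day 2.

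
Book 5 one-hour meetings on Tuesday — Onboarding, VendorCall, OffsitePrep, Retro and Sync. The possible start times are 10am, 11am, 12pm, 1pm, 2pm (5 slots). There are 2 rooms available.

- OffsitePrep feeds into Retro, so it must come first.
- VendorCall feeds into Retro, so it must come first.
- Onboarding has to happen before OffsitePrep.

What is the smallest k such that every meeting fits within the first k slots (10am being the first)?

The precedence chain requires at least 3 distinct slots.
With at most 2 per slot and 5 meetings, at least 3 slots are needed.
3 works (last occupied slot: 12pm): for example Retro=12pm; OffsitePrep=11am; Onboarding=10am; VendorCall=10am; Sync=11am.

3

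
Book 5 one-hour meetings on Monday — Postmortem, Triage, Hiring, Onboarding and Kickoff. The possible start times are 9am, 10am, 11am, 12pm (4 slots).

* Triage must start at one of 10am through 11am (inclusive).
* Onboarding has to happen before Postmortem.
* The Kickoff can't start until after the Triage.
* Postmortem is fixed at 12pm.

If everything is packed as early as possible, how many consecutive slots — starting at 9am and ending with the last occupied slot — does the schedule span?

The precedence chain requires at least 2 distinct slots.
Postmortem can't be placed before 12pm — that is slot 4 counting from 9am — so the schedule must run through at least 4 slots.
4 works (last occupied slot: 12pm): for example Onboarding in 9am, Hiring in 9am, Triage in 10am, Kickoff in 11am, Postmortem in 12pm.

4 slots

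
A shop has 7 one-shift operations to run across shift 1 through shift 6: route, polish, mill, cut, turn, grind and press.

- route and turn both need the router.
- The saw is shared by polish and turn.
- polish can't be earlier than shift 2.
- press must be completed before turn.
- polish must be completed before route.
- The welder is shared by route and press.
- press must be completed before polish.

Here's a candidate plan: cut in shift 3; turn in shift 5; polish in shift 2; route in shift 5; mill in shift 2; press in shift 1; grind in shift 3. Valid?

Invalid. route and turn both need the router.

polish can't be earlier than shift 2 — holds.
route and turn both need the router — violated.
The saw is shared by polish and turn — holds.
press must be completed before turn — holds.
polish must be completed before route — holds.
press must be completed before polish — holds.
The welder is shared by route and press — holds.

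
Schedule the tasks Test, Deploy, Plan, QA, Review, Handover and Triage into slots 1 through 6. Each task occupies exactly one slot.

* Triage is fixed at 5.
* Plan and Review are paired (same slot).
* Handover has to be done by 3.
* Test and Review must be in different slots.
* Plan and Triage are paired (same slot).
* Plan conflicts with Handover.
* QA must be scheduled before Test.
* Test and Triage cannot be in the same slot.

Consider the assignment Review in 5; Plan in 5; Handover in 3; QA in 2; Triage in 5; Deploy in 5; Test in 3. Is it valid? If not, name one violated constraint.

Yes, all constraints hold

QA must be scheduled before Test — holds.
Handover has to be done by 3 — holds.
Plan conflicts with Handover — holds.
Plan and Review are paired (same slot) — holds.
Plan and Triage are paired (same slot) — holds.
Test and Review must be in different slots — holds.
Test and Triage cannot be in the same slot — holds.
Triage is fixed at 5 — holds.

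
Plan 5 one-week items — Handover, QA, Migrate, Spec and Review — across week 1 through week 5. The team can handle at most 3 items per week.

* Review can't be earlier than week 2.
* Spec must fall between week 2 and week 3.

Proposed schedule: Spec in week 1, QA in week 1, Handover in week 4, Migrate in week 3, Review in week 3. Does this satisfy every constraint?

Review can't be earlier than week 2 — holds.
Spec must fall between week 2 and week 3 — violated.
The team can handle at most 3 items per week — holds.

No. Spec must fall between week 2 and week 3 is not satisfied.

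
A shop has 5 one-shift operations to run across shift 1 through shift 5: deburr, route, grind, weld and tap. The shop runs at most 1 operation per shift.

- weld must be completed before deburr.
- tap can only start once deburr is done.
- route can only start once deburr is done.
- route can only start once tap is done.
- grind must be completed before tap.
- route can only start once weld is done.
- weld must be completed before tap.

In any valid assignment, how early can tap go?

shift 4

Precedence pushes tap to at least shift 3; downstream work caps tap at shift 4.
tap at shift 4 is achievable: deburr in shift 2, grind in shift 3, tap in shift 4, route in shift 5, weld in shift 1.
Nothing earlier works — the capacity limit rule out every shift before shift 4.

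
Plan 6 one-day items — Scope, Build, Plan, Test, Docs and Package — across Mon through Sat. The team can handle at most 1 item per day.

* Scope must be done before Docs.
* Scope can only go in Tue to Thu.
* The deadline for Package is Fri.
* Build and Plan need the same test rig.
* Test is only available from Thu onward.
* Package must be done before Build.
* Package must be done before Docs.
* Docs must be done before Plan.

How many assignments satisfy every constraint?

Splitting on Scope: it can be Tue (9), Wed (3). Listing each branch's schedules as (Build, Plan, Test, Docs, Package):
Scope=Tue: (Wed,Fri,Sat,Thu,Mon) (Wed,Sat,Thu,Fri,Mon) (Wed,Sat,Fri,Thu,Mon) (Thu,Fri,Sat,Wed,Mon) (Thu,Sat,Fri,Wed,Mon) (Fri,Thu,Sat,Wed,Mon) (Fri,Sat,Thu,Wed,Mon) (Sat,Thu,Fri,Wed,Mon) (Sat,Fri,Thu,Wed,Mon) — 9.
Scope=Wed: (Tue,Fri,Sat,Thu,Mon) (Tue,Sat,Thu,Fri,Mon) (Tue,Sat,Fri,Thu,Mon) — 3.
Summing: 9 + 3 = 12.

12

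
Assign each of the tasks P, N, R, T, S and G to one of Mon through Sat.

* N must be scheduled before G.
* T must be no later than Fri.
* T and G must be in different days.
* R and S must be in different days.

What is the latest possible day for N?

Downstream work caps N at Fri.
N at Fri is achievable: G=Sat; P=Mon; T=Mon; R=Mon; N=Fri; S=Tue.

Fri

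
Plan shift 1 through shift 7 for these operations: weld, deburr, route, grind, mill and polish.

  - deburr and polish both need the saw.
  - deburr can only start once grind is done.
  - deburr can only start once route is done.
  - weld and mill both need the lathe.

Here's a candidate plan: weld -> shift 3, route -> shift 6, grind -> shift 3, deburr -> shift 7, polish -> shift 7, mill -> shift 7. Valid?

Invalid. deburr and polish both need the saw.

deburr can only start once route is done — holds.
deburr can only start once grind is done — holds.
weld and mill both need the lathe — holds.
deburr and polish both need the saw — violated.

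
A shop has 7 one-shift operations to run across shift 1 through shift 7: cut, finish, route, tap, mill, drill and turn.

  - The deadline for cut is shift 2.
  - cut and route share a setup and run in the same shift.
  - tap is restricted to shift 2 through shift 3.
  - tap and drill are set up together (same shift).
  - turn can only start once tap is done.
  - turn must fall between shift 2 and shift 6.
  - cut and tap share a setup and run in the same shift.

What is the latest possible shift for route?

shift 2

Route must be in the same shift as tap, which can't be before shift 2, so route is at least shift 2; route must be in the same shift as cut, which can't be after shift 2, so route is at most shift 2.
route at shift 2 is achievable: mill -> shift 1, tap -> shift 2, cut -> shift 2, finish -> shift 1, drill -> shift 2, turn -> shift 3, route -> shift 2.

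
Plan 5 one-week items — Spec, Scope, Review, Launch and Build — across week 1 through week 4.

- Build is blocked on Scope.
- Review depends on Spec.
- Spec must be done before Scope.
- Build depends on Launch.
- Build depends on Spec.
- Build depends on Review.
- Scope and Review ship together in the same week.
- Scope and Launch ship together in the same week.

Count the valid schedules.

4

Enumerating: Review=week 2; Launch=week 2; Spec=week 1; Build=week 3; Scope=week 2 | Scope=week 2, Review=week 2, Launch=week 2, Spec=week 1, Build=week 4 | Build in week 4, Review in week 3, Spec in week 1, Scope in week 3, Launch in week 3 | Build in week 4, Review in week 3, Scope in week 3, Spec in week 2, Launch in week 3.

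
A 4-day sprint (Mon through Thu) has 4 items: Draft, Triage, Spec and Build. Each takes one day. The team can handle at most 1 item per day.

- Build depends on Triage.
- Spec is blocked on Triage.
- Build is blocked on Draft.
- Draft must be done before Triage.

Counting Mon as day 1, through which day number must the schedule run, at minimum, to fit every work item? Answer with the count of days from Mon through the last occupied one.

The precedence chain requires at least 3 distinct days.
With at most 1 per day and 4 work items, at least 4 days are needed.
4 works (last occupied day: Thu): for example Draft -> Mon; Build -> Wed; Triage -> Tue; Spec -> Thu.

4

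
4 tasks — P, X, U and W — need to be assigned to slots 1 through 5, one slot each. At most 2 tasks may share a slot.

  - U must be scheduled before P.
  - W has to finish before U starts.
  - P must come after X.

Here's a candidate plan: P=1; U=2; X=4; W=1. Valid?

Invalid. P must come after X.

At most 2 tasks may share a slot — holds.
U must be scheduled before P — violated.
P must come after X — violated.
W has to finish before U starts — holds.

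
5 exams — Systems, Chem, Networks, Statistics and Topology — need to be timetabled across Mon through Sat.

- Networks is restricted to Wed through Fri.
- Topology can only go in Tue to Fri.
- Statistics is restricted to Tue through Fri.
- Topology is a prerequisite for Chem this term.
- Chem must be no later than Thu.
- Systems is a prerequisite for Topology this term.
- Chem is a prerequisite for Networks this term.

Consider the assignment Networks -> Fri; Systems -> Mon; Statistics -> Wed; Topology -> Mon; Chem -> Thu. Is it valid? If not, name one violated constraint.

Topology is a prerequisite for Chem this term — holds.
Systems is a prerequisite for Topology this term — violated.
Topology can only go in Tue to Fri — violated.
Networks is restricted to Wed through Fri — holds.
Statistics is restricted to Tue through Fri — holds.
Chem is a prerequisite for Networks this term — holds.
Chem must be no later than Thu — holds.

Invalid. Topology can only go in Tue to Fri.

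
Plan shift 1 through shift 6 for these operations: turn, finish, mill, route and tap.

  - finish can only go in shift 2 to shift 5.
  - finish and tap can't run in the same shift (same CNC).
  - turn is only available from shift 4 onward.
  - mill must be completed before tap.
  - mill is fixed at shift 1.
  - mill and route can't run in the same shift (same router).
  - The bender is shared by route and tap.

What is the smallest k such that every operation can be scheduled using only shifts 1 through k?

The precedence chain requires at least 2 distinct shifts.
turn can't be placed before shift 4, so the schedule must run through at least shift 4.
4 works (last occupied shift: shift 4): for example tap -> shift 3; turn -> shift 4; route -> shift 2; finish -> shift 2; mill -> shift 1.

4 shifts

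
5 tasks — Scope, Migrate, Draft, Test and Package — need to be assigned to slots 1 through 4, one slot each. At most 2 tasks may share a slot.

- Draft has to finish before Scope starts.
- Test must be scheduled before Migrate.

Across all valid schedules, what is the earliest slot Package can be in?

Package at 1 is achievable: Package=1, Test=2, Scope=2, Draft=1, Migrate=3.

1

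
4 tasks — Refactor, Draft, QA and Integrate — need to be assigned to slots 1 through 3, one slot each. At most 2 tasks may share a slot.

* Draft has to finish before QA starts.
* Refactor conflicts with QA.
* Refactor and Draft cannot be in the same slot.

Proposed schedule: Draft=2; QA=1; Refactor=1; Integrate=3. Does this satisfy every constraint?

At most 2 tasks may share a slot — holds.
Refactor and Draft cannot be in the same slot — holds.
Draft has to finish before QA starts — violated.
Refactor conflicts with QA — violated.

Invalid. Refactor conflicts with QA.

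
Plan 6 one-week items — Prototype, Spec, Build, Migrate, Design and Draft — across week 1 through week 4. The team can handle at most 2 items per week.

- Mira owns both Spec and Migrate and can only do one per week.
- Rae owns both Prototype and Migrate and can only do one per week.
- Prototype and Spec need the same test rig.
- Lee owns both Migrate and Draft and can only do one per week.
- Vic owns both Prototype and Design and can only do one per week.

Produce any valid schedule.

Prototype=week 1, Migrate=week 3, Build=week 1, Draft=week 4, Design=week 2, Spec=week 2

Checking: Migrate(week 3) != Draft(week 4); Prototype(week 1) != Migrate(week 3); Prototype(week 1) != Spec(week 2); Prototype(week 1) != Design(week 2); Spec(week 2) != Migrate(week 3); max 2 per week (cap 2).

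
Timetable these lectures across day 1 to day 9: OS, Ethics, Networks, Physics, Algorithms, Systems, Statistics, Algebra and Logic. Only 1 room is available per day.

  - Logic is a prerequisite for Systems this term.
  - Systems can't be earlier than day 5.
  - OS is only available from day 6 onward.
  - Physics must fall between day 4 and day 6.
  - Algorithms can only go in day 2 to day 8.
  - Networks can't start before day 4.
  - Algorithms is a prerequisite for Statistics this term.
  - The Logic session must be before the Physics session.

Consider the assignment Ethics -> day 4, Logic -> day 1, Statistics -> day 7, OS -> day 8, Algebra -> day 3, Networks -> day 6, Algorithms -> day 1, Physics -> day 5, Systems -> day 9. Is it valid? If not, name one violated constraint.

Invalid. Algorithms can only go in day 2 to day 8.

The Logic session must be before the Physics session — holds.
Networks can't start before day 4 — holds.
OS is only available from day 6 onward — holds.
Systems can't be earlier than day 5 — holds.
Algorithms can only go in day 2 to day 8 — violated.
Physics must fall between day 4 and day 6 — holds.
Only 1 room is available per day — violated.
Algorithms is a prerequisite for Statistics this term — holds.
Logic is a prerequisite for Systems this term — holds.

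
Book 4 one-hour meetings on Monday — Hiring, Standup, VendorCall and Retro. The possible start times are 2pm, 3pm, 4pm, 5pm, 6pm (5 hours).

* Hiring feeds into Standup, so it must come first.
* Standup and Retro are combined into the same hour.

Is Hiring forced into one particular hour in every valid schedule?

Hiring can be 2pm (e.g. VendorCall in 2pm; Standup in 3pm; Hiring in 2pm; Retro in 3pm) or 3pm (e.g. VendorCall -> 2pm, Hiring -> 3pm, Standup -> 4pm, Retro -> 4pm).

No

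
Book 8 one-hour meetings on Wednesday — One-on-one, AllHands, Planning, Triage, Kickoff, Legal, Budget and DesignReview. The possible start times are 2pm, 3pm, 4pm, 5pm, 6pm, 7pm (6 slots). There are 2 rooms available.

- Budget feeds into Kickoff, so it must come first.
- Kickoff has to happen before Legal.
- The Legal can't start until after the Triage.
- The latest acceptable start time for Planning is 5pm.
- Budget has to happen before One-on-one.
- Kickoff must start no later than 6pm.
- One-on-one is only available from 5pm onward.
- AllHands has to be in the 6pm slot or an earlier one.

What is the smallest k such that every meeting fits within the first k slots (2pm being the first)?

The precedence chain requires at least 3 distinct slots.
With at most 2 per slot and 8 meetings, at least 4 slots are needed.
One-on-one can't be placed before 5pm — that is slot 4 counting from 2pm — so the schedule must run through at least 4 slots.
4 works (last occupied slot: 5pm): for example Triage -> 2pm; Budget -> 2pm; One-on-one -> 5pm; Planning -> 4pm; AllHands -> 3pm; DesignReview -> 5pm; Kickoff -> 3pm; Legal -> 4pm.

4 slots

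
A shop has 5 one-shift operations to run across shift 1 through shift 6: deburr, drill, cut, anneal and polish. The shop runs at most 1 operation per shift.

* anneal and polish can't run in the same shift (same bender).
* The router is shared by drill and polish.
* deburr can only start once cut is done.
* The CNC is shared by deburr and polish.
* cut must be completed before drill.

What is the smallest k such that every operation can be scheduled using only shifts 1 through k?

5 shifts

The precedence chain requires at least 2 distinct shifts.
With at most 1 per shift and 5 operations, at least 5 shifts are needed.
5 works (last occupied shift: shift 5): for example cut -> shift 1; drill -> shift 3; deburr -> shift 2; anneal -> shift 4; polish -> shift 5.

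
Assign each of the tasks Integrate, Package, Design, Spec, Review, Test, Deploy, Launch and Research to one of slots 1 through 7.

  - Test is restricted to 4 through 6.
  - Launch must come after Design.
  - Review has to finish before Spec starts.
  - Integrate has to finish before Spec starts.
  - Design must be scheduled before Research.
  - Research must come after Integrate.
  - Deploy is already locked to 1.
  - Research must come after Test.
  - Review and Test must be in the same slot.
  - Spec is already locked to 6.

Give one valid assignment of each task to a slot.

Launch -> 2; Research -> 5; Integrate -> 1; Deploy -> 1; Package -> 1; Review -> 4; Spec -> 6; Test -> 4; Design -> 1

Checking: Integrate(1) before Spec(6); Test(4) before Research(5); Integrate(1) before Research(5); Design(1) before Research(5); Review(4) before Spec(6); Design(1) before Launch(2); Review = Test = 4; Spec=6 in [6,6]; Deploy=1 in [1,1]; Test=4 in [4,6].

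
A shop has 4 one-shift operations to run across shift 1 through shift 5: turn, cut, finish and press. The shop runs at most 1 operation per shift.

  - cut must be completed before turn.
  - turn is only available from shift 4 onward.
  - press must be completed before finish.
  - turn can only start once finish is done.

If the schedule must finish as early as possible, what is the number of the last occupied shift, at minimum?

The precedence chain requires at least 3 distinct shifts.
With at most 1 per shift and 4 operations, at least 4 shifts are needed.
turn can't be placed before shift 4, so the schedule must run through at least shift 4.
4 works (last occupied shift: shift 4): for example press in shift 1, cut in shift 3, turn in shift 4, finish in shift 2.

shift 4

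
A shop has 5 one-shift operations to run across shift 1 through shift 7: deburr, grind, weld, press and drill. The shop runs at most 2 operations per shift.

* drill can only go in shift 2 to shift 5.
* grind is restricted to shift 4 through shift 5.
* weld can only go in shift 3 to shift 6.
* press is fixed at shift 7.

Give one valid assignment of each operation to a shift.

press -> shift 7, weld -> shift 3, grind -> shift 4, deburr -> shift 1, drill -> shift 2

Checking: weld=shift 3 in [shift 3,shift 6]; drill=shift 2 in [shift 2,shift 5]; press=shift 7 in [shift 7,shift 7]; grind=shift 4 in [shift 4,shift 5]; max 1 per shift (cap 2).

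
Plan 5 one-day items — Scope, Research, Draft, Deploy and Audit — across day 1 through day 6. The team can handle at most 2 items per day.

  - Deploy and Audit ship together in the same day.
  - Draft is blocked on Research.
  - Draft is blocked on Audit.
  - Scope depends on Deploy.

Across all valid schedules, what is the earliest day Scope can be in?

Precedence pushes Scope to at least day 2.
Scope at day 2 is achievable: Deploy in day 1, Research in day 2, Audit in day 1, Draft in day 3, Scope in day 2.

day 2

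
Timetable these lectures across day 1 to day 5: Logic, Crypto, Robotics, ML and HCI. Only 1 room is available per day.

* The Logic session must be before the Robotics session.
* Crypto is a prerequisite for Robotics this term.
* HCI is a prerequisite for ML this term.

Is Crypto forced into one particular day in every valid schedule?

No

Crypto can be day 1 (e.g. HCI in day 4; ML in day 5; Robotics in day 3; Logic in day 2; Crypto in day 1) or day 2 (e.g. HCI=day 4, Crypto=day 2, Logic=day 1, Robotics=day 3, ML=day 5).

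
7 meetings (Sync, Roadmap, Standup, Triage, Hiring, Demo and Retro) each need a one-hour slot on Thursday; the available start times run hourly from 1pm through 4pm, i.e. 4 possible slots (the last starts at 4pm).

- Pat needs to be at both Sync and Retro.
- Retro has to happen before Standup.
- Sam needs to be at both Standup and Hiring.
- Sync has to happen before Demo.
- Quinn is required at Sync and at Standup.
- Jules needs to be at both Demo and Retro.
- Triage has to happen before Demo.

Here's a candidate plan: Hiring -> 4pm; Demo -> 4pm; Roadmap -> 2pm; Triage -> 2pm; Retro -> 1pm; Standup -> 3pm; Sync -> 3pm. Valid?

Quinn is required at Sync and at Standup — violated.
Pat needs to be at both Sync and Retro — holds.
Triage has to happen before Demo — holds.
Sam needs to be at both Standup and Hiring — holds.
Retro has to happen before Standup — holds.
Sync has to happen before Demo — holds.
Jules needs to be at both Demo and Retro — holds.

No. Quinn is required at Sync and at Standup is not satisfied.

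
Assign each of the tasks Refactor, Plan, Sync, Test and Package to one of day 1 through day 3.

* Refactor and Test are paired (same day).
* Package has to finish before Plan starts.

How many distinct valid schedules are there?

Splitting on Refactor: it can be day 1 (9), day 2 (9), day 3 (9). Listing each branch's schedules as (Plan, Sync, Test, Package) by day number:
Refactor=day 1: (2,1,1,1) (2,2,1,1) (2,3,1,1) (3,1,1,1) (3,1,1,2) (3,2,1,1) (3,2,1,2) (3,3,1,1) (3,3,1,2) — 9.
Refactor=day 2: (2,1,2,1) (2,2,2,1) (2,3,2,1) (3,1,2,1) (3,1,2,2) (3,2,2,1) (3,2,2,2) (3,3,2,1) (3,3,2,2) — 9.
Refactor=day 3: (2,1,3,1) (2,2,3,1) (2,3,3,1) (3,1,3,1) (3,1,3,2) (3,2,3,1) (3,2,3,2) (3,3,3,1) (3,3,3,2) — 9.
Summing: 9 + 9 + 9 = 27.

27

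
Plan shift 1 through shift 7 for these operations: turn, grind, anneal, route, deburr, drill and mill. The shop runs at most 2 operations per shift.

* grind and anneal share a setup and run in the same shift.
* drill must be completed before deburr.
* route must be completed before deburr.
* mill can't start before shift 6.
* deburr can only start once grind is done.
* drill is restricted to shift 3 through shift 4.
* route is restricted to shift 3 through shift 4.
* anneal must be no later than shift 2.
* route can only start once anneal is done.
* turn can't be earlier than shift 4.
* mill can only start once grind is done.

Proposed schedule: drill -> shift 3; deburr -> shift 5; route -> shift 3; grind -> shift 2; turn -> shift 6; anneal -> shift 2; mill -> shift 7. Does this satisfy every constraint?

Yes

drill must be completed before deburr — holds.
mill can't start before shift 6 — holds.
deburr can only start once grind is done — holds.
The shop runs at most 2 operations per shift — holds.
route can only start once anneal is done — holds.
route is restricted to shift 3 through shift 4 — holds.
drill is restricted to shift 3 through shift 4 — holds.
grind and anneal share a setup and run in the same shift — holds.
anneal must be no later than shift 2 — holds.
turn can't be earlier than shift 4 — holds.
mill can only start once grind is done — holds.
route must be completed before deburr — holds.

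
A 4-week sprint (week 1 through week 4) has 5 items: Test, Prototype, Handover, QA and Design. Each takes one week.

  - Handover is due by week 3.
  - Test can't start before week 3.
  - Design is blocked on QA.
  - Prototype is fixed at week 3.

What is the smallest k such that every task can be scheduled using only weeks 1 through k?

3

The precedence chain requires at least 2 distinct weeks.
Test can't be placed before week 3, so the schedule must run through at least week 3.
3 works (last occupied week: week 3): for example Test=week 3; QA=week 1; Handover=week 1; Prototype=week 3; Design=week 2.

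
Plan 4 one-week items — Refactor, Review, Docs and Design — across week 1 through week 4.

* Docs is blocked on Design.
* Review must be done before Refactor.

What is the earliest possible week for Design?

week 1

Downstream work caps Design at week 3.
Design at week 1 is achievable: Docs -> week 2, Design -> week 1, Review -> week 1, Refactor -> week 2.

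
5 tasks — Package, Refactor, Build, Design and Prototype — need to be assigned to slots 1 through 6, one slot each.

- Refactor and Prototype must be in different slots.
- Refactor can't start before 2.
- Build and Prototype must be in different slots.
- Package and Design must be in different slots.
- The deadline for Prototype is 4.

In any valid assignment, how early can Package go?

1

Package at 1 is achievable: Prototype in 1; Package in 1; Build in 2; Design in 2; Refactor in 2.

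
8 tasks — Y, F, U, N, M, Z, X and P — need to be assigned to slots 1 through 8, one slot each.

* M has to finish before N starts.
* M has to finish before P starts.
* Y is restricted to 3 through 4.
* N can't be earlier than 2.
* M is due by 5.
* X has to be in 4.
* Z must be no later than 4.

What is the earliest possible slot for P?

2

Precedence pushes P to at least 2.
P at 2 is achievable: P in 2; M in 1; F in 1; Y in 3; N in 2; X in 4; U in 1; Z in 1.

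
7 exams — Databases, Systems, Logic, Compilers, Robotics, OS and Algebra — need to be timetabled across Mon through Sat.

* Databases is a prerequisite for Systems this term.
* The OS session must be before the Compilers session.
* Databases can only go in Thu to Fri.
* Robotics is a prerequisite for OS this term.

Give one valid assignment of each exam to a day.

Systems=Fri, Logic=Mon, Databases=Thu, Robotics=Mon, OS=Tue, Compilers=Wed, Algebra=Mon

Checking: Databases(Thu) before Systems(Fri); Robotics(Mon) before OS(Tue); OS(Tue) before Compilers(Wed); Databases=Thu in [Thu,Fri].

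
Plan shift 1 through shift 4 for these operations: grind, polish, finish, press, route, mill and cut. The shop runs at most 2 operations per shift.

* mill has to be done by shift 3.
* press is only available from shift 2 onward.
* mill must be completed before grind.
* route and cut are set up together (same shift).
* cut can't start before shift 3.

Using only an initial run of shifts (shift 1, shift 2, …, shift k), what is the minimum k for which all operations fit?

4 shifts

The precedence chain requires at least 2 distinct shifts.
With at most 2 per shift and 7 operations, at least 4 shifts are needed.
cut can't be placed before shift 3, so the schedule must run through at least shift 3.
4 works (last occupied shift: shift 4): for example finish -> shift 4, polish -> shift 1, cut -> shift 3, mill -> shift 1, route -> shift 3, press -> shift 2, grind -> shift 2.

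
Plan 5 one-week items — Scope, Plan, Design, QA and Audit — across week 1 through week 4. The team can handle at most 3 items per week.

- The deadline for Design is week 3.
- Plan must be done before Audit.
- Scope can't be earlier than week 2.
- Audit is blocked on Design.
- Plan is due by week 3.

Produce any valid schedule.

Scope -> week 2, Design -> week 1, Audit -> week 2, Plan -> week 1, QA -> week 1

Checking: Design(week 1) before Audit(week 2); Plan(week 1) before Audit(week 2); Design=week 1 in [week 1,week 3]; Plan=week 1 in [week 1,week 3]; Scope=week 2 in [week 2,week 4]; max 3 per week (cap 3).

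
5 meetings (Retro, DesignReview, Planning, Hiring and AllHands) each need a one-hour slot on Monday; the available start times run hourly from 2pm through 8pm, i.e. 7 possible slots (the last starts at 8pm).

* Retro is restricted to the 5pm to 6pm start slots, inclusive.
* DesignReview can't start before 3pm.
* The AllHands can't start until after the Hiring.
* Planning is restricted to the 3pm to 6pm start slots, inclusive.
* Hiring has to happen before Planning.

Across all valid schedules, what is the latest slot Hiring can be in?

5pm

Downstream work caps Hiring at 5pm.
Hiring at 5pm is achievable: Hiring=5pm, Planning=6pm, AllHands=6pm, Retro=5pm, DesignReview=3pm.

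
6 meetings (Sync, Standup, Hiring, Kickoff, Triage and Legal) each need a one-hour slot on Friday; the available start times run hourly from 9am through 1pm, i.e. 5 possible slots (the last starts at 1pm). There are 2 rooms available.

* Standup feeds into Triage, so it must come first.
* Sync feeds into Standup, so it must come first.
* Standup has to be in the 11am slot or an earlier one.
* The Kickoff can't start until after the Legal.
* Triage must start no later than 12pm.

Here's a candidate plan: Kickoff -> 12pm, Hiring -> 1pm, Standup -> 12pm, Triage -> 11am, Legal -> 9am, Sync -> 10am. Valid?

Standup feeds into Triage, so it must come first — violated.
The Kickoff can't start until after the Legal — holds.
Triage must start no later than 12pm — holds.
Standup has to be in the 11am slot or an earlier one — violated.
Sync feeds into Standup, so it must come first — holds.
There are 2 rooms available — holds.

No. Standup feeds into Triage, so it must come first is not satisfied.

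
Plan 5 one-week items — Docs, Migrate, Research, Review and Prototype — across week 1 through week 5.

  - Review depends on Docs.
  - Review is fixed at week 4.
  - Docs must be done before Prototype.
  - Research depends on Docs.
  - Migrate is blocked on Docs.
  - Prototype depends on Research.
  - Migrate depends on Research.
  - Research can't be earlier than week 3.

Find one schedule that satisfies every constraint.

Research -> week 3, Prototype -> week 4, Docs -> week 1, Review -> week 4, Migrate -> week 4

Checking: Research(week 3) before Migrate(week 4); Docs(week 1) before Research(week 3); Research(week 3) before Prototype(week 4); Docs(week 1) before Review(week 4); Docs(week 1) before Prototype(week 4); Docs(week 1) before Migrate(week 4); Research=week 3 in [week 3,week 5]; Review=week 4 in [week 4,week 4].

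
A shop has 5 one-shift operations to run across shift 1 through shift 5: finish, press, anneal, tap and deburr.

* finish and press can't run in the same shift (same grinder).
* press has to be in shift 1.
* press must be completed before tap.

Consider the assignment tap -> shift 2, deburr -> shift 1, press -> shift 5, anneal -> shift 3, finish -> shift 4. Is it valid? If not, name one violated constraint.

finish and press can't run in the same shift (same grinder) — holds.
press has to be in shift 1 — violated.
press must be completed before tap — violated.

No — it violates: press has to be in shift 1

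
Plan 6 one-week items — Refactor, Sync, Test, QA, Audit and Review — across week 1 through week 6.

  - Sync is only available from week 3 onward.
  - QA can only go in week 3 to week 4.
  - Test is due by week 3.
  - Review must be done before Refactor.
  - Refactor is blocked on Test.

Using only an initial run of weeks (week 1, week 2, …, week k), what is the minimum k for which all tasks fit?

The precedence chain requires at least 2 distinct weeks.
Sync can't be placed before week 3, so the schedule must run through at least week 3.
3 works (last occupied week: week 3): for example Audit=week 1; QA=week 3; Sync=week 3; Refactor=week 2; Test=week 1; Review=week 1.

3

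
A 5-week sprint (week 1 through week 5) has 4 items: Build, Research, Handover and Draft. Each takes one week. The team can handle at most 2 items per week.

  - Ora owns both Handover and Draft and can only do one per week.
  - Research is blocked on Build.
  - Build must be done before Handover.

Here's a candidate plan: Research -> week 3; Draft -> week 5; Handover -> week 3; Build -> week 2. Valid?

Valid

Build must be done before Handover — holds.
Ora owns both Handover and Draft and can only do one per week — holds.
Research is blocked on Build — holds.
The team can handle at most 2 items per week — holds.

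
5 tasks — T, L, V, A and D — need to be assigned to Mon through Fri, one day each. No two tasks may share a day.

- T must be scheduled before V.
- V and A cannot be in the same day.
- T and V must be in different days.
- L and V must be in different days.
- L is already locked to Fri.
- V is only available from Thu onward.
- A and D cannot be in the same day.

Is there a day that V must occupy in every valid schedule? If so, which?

V's window is Thu–Fri.
L is fixed at Fri, and V can't share a day with L.
So V must be Thu.

Thu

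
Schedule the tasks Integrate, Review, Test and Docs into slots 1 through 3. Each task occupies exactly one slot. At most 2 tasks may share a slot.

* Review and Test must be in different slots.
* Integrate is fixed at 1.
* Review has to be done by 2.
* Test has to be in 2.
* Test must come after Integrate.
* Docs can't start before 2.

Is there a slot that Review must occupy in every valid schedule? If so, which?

1

Review's window is 1–2.
Test is fixed at 2, and Review can't share a slot with Test.
So Review must be 1.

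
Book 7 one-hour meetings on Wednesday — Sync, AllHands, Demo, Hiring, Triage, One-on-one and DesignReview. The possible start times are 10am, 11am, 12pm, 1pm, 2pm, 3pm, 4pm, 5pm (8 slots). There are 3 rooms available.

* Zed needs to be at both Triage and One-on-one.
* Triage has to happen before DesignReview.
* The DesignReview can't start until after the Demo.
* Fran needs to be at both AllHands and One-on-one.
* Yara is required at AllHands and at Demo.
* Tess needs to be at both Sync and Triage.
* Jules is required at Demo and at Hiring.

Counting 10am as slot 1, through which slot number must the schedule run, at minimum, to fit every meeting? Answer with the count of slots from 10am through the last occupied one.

The precedence chain requires at least 2 distinct slots.
With at most 3 per slot and 7 meetings, at least 3 slots are needed.
3 works (last occupied slot: 12pm): for example Sync -> 11am; AllHands -> 11am; Triage -> 10am; DesignReview -> 11am; One-on-one -> 12pm; Hiring -> 12pm; Demo -> 10am.

3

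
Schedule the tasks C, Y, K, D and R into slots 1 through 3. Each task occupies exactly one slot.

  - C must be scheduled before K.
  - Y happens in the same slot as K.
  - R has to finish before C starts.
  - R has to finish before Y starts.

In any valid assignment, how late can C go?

Precedence pushes C to at least 2; downstream work caps C at 2.
C at 2 is achievable: Y in 3, K in 3, R in 1, D in 1, C in 2.

2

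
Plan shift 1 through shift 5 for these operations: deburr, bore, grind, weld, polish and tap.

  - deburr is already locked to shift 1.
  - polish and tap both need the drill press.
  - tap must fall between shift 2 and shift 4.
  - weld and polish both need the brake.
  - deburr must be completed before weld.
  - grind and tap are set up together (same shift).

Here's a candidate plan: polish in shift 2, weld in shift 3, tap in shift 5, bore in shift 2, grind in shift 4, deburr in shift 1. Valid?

weld and polish both need the brake — holds.
polish and tap both need the drill press — holds.
grind and tap are set up together (same shift) — violated.
deburr must be completed before weld — holds.
tap must fall between shift 2 and shift 4 — violated.
deburr is already locked to shift 1 — holds.

Invalid. tap must fall between shift 2 and shift 4.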